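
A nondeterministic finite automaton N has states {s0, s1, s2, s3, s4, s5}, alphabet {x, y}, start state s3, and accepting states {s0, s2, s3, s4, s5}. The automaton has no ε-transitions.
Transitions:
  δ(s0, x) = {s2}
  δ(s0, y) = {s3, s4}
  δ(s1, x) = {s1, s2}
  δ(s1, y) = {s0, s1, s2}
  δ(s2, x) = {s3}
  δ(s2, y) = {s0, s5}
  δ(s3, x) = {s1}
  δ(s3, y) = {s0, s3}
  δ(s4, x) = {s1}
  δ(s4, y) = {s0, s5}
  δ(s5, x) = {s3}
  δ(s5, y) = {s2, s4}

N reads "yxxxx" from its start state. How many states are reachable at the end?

3

Start: {s3}
read y: {s0, s3}
read x: {s1, s2}
read x: {s1, s2, s3}
read x: {s1, s2, s3}
read x: {s1, s2, s3}
Final reachable set {s1, s2, s3} has 3 states.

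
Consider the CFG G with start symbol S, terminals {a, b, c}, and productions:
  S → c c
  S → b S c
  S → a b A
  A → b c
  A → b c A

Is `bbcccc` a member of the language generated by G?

S ⇒ bSc ⇒ bbScc ⇒ bbcccc

yes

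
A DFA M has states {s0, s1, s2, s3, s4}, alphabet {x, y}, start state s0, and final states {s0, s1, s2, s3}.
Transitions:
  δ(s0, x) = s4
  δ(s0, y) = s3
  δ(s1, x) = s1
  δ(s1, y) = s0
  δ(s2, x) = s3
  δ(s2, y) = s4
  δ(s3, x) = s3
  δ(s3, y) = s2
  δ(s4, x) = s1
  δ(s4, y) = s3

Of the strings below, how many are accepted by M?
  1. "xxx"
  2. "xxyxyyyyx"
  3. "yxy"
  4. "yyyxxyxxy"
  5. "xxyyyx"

5

"xxx": accepted
"xxyxyyyyx": accepted
"yxy": accepted
"yyyxxyxxy": accepted
"xxyyyx": accepted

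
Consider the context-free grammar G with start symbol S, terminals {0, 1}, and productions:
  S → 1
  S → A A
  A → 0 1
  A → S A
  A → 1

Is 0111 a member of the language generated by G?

yes

S ⇒ AA ⇒ 01A ⇒ 01SA ⇒ 011A ⇒ 0111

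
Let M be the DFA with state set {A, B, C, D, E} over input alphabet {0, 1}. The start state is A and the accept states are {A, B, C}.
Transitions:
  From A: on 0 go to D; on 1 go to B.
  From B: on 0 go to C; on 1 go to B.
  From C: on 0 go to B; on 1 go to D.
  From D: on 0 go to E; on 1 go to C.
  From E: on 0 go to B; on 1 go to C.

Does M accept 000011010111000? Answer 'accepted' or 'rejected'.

accepted

A --0--> D
D --0--> E
E --0--> B
B --0--> C
C --1--> D
D --1--> C
C --0--> B
B --1--> B
B --0--> C
C --1--> D
D --1--> C
C --1--> D
D --0--> E
E --0--> B
B --0--> C
End in state C, which is an accepting state.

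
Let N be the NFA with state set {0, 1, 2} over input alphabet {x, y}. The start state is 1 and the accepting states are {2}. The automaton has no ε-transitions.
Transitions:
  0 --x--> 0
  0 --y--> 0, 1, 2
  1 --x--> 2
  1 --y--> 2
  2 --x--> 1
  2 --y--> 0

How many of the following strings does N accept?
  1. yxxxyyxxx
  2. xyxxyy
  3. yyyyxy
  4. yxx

yxxxyyxxx: rejected
xyxxyy: accepted
yyyyxy: accepted
yxx: accepted

3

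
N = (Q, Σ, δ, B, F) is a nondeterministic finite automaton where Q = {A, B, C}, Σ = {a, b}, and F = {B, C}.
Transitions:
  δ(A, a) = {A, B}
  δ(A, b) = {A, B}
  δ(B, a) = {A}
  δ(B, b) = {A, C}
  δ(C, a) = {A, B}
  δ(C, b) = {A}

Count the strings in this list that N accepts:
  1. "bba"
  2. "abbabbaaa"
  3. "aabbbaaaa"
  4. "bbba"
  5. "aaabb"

5

"bba": accepted
"abbabbaaa": accepted
"aabbbaaaa": accepted
"bbba": accepted
"aaabb": accepted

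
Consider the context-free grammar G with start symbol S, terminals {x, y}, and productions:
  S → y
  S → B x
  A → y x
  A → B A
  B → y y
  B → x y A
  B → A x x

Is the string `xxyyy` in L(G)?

no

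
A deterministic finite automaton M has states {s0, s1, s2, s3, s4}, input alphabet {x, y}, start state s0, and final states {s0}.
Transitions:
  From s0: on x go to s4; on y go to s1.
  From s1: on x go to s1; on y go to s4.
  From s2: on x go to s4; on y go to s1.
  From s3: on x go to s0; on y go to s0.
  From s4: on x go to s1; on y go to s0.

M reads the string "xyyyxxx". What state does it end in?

s0 --x--> s4
s4 --y--> s0
s0 --y--> s1
s1 --y--> s4
s4 --x--> s1
s1 --x--> s1
s1 --x--> s1

s1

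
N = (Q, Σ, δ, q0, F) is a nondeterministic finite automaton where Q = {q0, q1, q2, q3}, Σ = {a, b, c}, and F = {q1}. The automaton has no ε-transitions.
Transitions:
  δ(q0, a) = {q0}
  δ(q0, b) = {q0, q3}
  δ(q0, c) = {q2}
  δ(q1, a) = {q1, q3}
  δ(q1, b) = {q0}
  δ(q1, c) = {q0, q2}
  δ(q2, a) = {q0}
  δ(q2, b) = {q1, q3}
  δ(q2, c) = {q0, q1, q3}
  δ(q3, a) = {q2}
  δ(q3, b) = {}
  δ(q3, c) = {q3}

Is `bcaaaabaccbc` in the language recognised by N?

Start: {q0}
read b: {q0, q3}
read c: {q2, q3}
read a: {q0, q2}
read a: {q0}
read a: {q0}
read a: {q0}
read b: {q0, q3}
read a: {q0, q2}
read c: {q0, q1, q2, q3}
read c: {q0, q1, q2, q3}
read b: {q0, q1, q3}
read c: {q0, q2, q3}
Reachable ∩ accepting = {} — empty.

rejected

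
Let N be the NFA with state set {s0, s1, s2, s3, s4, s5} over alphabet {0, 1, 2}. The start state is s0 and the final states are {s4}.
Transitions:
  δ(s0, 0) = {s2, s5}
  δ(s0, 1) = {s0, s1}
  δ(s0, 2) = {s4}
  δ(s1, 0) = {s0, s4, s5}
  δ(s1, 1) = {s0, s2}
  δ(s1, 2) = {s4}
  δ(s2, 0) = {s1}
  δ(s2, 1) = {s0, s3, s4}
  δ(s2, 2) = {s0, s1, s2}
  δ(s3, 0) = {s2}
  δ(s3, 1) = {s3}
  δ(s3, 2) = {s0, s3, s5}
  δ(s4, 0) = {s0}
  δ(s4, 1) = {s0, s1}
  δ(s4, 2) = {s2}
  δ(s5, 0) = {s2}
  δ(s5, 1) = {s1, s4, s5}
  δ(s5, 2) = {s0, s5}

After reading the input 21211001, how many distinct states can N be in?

6

Start: {s0}
read 2: {s4}
read 1: {s0, s1}
read 2: {s4}
read 1: {s0, s1}
read 1: {s0, s1, s2}
read 0: {s0, s1, s2, s4, s5}
read 0: {s0, s1, s2, s4, s5}
read 1: {s0, s1, s2, s3, s4, s5}
Final reachable set {s0, s1, s2, s3, s4, s5} has 6 states.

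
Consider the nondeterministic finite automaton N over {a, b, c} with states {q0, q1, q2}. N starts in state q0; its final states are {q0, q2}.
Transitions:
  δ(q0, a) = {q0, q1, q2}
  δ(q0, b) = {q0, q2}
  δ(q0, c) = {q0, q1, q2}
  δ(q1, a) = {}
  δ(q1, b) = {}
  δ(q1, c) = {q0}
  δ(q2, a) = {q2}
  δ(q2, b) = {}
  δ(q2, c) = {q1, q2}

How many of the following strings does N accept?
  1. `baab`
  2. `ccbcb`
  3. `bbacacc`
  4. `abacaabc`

`baab`: accepted
`ccbcb`: accepted
`bbacacc`: accepted
`abacaabc`: accepted

4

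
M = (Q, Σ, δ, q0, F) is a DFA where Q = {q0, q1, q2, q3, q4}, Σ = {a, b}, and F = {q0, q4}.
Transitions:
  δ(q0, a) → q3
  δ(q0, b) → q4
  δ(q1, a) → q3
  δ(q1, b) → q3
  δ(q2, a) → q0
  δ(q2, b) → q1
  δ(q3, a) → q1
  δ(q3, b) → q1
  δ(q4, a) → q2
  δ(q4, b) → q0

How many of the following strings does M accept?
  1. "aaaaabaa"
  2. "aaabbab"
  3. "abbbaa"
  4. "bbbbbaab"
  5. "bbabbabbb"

1

"aaaaabaa": rejected
"aaabbab": rejected
"abbbaa": rejected
"bbbbbaab": accepted
"bbabbabbb": rejected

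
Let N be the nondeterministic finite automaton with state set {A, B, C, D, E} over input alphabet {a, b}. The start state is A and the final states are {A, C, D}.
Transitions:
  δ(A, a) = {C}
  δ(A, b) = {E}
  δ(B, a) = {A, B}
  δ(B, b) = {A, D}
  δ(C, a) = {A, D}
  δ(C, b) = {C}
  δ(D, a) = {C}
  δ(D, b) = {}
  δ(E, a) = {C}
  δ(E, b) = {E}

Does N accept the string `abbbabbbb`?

Start: {A}
read a: {C}
read b: {C}
read b: {C}
read b: {C}
read a: {A, D}
read b: {E}
read b: {E}
read b: {E}
read b: {E}
Reachable ∩ accepting = {} — empty.

rejected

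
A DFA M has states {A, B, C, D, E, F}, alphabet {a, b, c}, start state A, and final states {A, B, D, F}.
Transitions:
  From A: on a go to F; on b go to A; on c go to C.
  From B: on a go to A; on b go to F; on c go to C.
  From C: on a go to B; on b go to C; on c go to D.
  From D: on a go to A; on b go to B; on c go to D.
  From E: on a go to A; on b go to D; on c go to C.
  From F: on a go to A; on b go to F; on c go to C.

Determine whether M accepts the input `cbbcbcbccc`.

accepted

A --c--> C
C --b--> C
C --b--> C
C --c--> D
D --b--> B
B --c--> C
C --b--> C
C --c--> D
D --c--> D
D --c--> D
End in state D, which is an accepting state.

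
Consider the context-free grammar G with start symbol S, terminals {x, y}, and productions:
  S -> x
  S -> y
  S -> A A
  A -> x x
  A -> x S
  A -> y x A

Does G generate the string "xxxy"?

yes

S ⇒ AA ⇒ xxA ⇒ xxxS ⇒ xxxy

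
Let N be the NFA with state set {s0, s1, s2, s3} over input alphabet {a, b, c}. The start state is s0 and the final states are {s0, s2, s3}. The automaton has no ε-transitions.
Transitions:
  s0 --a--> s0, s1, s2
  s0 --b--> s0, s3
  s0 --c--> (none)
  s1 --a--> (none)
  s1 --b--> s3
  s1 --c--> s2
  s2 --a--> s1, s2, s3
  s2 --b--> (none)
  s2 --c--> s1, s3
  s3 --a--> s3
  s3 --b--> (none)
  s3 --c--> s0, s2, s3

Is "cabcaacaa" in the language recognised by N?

rejected

Start: {s0}
read c: {}
The reachable set is empty and stays empty for the remaining 8 symbols.
Reachable ∩ accepting = {} — empty.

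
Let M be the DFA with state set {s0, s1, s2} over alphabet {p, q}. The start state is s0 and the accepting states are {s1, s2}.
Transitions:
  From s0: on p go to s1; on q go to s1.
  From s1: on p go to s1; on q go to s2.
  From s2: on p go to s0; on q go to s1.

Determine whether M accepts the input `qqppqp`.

s0 --q--> s1
s1 --q--> s2
s2 --p--> s0
s0 --p--> s1
s1 --q--> s2
s2 --p--> s0
End in state s0, which is not an accepting state.

rejected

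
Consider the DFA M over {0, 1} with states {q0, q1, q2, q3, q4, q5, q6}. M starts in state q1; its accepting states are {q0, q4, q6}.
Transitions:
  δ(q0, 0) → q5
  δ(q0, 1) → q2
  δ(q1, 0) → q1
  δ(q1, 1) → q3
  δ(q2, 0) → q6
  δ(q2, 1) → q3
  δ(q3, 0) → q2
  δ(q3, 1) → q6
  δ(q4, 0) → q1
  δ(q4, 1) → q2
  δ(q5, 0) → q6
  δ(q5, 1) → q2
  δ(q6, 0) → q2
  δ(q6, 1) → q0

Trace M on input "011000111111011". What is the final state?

q6

q1 --0--> q1
q1 --1--> q3
q3 --1--> q6
q6 --0--> q2
q2 --0--> q6
q6 --0--> q2
q2 --1--> q3
q3 --1--> q6
q6 --1--> q0
q0 --1--> q2
q2 --1--> q3
q3 --1--> q6
q6 --0--> q2
q2 --1--> q3
q3 --1--> q6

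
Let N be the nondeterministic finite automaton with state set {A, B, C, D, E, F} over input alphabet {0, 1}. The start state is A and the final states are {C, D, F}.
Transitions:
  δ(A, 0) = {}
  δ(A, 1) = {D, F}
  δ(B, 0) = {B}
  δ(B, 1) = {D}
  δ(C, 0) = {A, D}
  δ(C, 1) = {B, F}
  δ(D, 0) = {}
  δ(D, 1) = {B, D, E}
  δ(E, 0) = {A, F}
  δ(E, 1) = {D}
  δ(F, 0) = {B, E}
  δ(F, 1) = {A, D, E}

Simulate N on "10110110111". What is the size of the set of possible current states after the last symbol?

5

Start: {A}
read 1: {D, F}
read 0: {B, E}
read 1: {D}
read 1: {B, D, E}
read 0: {A, B, F}
read 1: {A, D, E, F}
read 1: {A, B, D, E, F}
read 0: {A, B, E, F}
read 1: {A, D, E, F}
read 1: {A, B, D, E, F}
read 1: {A, B, D, E, F}
Final reachable set {A, B, D, E, F} has 5 states.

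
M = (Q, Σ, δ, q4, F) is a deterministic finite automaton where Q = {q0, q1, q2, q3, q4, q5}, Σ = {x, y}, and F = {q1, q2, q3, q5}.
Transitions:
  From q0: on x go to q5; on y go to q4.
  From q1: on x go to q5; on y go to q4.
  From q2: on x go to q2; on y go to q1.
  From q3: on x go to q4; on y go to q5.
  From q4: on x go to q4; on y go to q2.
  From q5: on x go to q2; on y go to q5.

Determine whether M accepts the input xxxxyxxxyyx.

q4 --x--> q4
q4 --x--> q4
q4 --x--> q4
q4 --x--> q4
q4 --y--> q2
q2 --x--> q2
q2 --x--> q2
q2 --x--> q2
q2 --y--> q1
q1 --y--> q4
q4 --x--> q4
End in state q4, which is not an accepting state.

rejected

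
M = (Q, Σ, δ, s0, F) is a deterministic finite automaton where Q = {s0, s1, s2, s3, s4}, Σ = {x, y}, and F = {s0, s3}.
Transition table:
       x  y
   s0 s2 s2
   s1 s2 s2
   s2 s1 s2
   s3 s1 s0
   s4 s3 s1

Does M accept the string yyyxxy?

rejected

s0 --y--> s2
s2 --y--> s2
s2 --y--> s2
s2 --x--> s1
s1 --x--> s2
s2 --y--> s2
End in state s2, which is not an accepting state.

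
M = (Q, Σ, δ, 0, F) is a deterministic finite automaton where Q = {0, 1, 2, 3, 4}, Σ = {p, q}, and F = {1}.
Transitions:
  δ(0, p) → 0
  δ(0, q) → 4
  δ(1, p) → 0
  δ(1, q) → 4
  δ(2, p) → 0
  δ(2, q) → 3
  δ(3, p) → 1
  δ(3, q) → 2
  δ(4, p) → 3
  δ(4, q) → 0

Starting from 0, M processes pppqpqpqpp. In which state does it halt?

0 --p--> 0
0 --p--> 0
0 --p--> 0
0 --q--> 4
4 --p--> 3
3 --q--> 2
2 --p--> 0
0 --q--> 4
4 --p--> 3
3 --p--> 1

1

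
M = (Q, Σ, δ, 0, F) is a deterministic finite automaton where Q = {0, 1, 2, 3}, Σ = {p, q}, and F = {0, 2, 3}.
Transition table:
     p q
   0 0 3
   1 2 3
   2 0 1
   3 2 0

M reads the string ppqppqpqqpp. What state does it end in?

0

0 --p--> 0
0 --p--> 0
0 --q--> 3
3 --p--> 2
2 --p--> 0
0 --q--> 3
3 --p--> 2
2 --q--> 1
1 --q--> 3
3 --p--> 2
2 --p--> 0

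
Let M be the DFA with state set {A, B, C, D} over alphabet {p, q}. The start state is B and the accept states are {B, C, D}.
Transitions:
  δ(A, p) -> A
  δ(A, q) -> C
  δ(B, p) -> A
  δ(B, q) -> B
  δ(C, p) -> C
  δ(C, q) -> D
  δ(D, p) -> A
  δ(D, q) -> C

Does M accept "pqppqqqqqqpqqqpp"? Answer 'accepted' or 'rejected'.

B --p--> A
A --q--> C
C --p--> C
C --p--> C
C --q--> D
D --q--> C
C --q--> D
D --q--> C
C --q--> D
D --q--> C
C --p--> C
C --q--> D
D --q--> C
C --q--> D
D --p--> A
A --p--> A
End in state A, which is not an accepting state.

rejected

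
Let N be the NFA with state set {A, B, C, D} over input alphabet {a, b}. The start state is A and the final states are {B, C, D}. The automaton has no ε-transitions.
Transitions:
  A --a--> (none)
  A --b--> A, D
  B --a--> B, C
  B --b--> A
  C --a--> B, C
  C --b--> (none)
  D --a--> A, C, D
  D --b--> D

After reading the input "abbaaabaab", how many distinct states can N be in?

0

Start: {A}
read a: {}
The reachable set is empty and stays empty for the remaining 9 symbols.
Final reachable set {} has 0 states.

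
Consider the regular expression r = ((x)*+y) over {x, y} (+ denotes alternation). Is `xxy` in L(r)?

no

Neither (x)* nor y matches xxy.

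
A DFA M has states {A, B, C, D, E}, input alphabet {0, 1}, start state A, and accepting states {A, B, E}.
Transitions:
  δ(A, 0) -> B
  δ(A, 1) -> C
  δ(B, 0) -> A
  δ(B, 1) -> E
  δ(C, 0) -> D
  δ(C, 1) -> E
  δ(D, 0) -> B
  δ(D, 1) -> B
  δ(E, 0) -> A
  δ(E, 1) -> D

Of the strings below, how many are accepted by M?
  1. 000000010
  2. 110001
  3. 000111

2

000000010: accepted
110001: rejected
000111: accepted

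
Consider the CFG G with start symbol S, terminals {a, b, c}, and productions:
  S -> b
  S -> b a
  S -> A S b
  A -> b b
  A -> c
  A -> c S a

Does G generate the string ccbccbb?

no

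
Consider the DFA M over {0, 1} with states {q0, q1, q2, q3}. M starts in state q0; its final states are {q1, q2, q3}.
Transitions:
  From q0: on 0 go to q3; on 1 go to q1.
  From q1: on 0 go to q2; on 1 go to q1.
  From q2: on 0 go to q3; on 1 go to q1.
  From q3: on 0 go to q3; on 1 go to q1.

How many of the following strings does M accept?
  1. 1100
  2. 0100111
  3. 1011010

1100: accepted
0100111: accepted
1011010: accepted

3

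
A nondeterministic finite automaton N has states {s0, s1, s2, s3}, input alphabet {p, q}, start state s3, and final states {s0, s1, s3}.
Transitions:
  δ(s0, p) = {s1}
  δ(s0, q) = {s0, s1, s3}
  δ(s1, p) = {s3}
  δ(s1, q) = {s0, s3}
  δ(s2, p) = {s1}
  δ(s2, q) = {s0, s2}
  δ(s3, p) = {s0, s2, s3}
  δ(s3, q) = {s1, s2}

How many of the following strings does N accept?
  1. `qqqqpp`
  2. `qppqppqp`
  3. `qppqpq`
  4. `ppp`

4

`qqqqpp`: accepted
`qppqppqp`: accepted
`qppqpq`: accepted
`ppp`: accepted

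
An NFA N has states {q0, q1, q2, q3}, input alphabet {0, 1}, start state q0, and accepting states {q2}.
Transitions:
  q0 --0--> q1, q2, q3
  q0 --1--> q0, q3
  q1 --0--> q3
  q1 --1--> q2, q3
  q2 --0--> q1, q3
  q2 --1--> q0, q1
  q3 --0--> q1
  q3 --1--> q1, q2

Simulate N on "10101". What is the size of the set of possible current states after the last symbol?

Start: {q0}
read 1: {q0, q3}
read 0: {q1, q2, q3}
read 1: {q0, q1, q2, q3}
read 0: {q1, q2, q3}
read 1: {q0, q1, q2, q3}
Final reachable set {q0, q1, q2, q3} has 4 states.

4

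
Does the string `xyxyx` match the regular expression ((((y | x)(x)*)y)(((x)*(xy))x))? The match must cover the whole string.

yes

Split as xy·xyx: (((y|x)(x)*)y) matches xy and (((x)*(xy))x) matches xyx.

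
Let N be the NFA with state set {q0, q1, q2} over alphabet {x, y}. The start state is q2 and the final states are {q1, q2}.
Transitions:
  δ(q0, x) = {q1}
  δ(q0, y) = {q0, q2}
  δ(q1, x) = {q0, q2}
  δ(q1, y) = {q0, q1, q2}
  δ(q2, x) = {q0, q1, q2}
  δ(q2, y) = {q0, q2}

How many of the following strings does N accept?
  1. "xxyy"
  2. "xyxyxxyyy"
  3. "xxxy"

"xxyy": accepted
"xyxyxxyyy": accepted
"xxxy": accepted

3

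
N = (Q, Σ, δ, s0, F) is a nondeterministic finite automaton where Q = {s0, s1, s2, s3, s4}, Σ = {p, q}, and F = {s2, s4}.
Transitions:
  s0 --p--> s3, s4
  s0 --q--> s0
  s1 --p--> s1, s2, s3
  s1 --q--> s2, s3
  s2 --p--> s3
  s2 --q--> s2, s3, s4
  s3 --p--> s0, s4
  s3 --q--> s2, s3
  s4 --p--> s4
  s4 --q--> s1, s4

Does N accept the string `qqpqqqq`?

accepted

Start: {s0}
read q: {s0}
read q: {s0}
read p: {s3, s4}
read q: {s1, s2, s3, s4}
read q: {s1, s2, s3, s4}
read q: {s1, s2, s3, s4}
read q: {s1, s2, s3, s4}
Reachable ∩ accepting = {s2, s4} — nonempty.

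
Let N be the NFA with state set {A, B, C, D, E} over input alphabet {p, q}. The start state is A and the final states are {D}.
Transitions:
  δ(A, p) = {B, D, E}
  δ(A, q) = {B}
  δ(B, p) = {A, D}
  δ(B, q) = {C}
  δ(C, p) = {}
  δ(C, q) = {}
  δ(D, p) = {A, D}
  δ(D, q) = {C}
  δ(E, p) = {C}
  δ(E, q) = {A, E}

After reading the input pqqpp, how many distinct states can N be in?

Start: {A}
read p: {B, D, E}
read q: {A, C, E}
read q: {A, B, E}
read p: {A, B, C, D, E}
read p: {A, B, C, D, E}
Final reachable set {A, B, C, D, E} has 5 states.

5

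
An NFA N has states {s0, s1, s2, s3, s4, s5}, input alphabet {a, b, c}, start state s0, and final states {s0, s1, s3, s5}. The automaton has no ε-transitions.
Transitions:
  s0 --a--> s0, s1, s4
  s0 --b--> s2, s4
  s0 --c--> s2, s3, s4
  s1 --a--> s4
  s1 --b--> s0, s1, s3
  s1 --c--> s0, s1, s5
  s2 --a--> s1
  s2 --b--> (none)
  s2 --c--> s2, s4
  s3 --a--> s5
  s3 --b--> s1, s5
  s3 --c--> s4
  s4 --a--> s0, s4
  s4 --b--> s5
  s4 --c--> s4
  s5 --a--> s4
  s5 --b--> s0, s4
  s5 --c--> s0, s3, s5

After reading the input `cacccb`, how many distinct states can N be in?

Start: {s0}
read c: {s2, s3, s4}
read a: {s0, s1, s4, s5}
read c: {s0, s1, s2, s3, s4, s5}
read c: {s0, s1, s2, s3, s4, s5}
read c: {s0, s1, s2, s3, s4, s5}
read b: {s0, s1, s2, s3, s4, s5}
Final reachable set {s0, s1, s2, s3, s4, s5} has 6 states.

6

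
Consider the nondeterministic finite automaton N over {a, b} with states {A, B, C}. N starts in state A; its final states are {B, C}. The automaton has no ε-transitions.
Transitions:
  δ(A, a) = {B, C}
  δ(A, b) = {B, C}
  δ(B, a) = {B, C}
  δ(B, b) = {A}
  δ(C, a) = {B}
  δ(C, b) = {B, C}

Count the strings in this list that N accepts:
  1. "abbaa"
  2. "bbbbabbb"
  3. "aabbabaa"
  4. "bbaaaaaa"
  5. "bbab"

"abbaa": accepted
"bbbbabbb": accepted
"aabbabaa": accepted
"bbaaaaaa": accepted
"bbab": accepted

5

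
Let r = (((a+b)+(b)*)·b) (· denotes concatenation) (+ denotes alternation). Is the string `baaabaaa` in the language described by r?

No split of baaabaaa into u·v has ((a+b)+(b)*) matching u and b matching v.

no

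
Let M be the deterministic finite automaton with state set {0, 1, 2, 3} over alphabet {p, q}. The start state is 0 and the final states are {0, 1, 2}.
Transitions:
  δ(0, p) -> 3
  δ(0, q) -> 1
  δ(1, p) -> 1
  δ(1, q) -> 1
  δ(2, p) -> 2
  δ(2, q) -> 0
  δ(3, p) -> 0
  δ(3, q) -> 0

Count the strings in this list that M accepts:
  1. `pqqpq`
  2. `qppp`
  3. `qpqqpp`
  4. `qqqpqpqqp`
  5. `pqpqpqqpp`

5

`pqqpq`: accepted
`qppp`: accepted
`qpqqpp`: accepted
`qqqpqpqqp`: accepted
`pqpqpqqpp`: accepted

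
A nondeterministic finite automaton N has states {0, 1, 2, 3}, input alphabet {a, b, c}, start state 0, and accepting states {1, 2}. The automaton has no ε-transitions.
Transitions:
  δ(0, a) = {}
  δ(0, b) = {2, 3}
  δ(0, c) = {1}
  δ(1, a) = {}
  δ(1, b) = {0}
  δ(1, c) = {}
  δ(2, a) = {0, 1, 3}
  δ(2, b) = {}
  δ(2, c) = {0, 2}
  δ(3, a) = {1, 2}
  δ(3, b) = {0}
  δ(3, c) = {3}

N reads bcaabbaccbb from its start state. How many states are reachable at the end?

Start: {0}
read b: {2, 3}
read c: {0, 2, 3}
read a: {0, 1, 2, 3}
read a: {0, 1, 2, 3}
read b: {0, 2, 3}
read b: {0, 2, 3}
read a: {0, 1, 2, 3}
read c: {0, 1, 2, 3}
read c: {0, 1, 2, 3}
read b: {0, 2, 3}
read b: {0, 2, 3}
Final reachable set {0, 2, 3} has 3 states.

3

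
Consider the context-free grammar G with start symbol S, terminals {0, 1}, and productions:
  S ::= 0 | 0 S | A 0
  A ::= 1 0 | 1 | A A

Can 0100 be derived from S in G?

S ⇒ 0S ⇒ 0A0 ⇒ 0100

yes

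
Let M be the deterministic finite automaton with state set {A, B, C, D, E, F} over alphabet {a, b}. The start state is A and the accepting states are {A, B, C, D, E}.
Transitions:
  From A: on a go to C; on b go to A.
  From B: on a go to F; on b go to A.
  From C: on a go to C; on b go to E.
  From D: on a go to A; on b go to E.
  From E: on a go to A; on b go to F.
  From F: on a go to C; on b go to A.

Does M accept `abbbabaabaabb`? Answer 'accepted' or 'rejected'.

A --a--> C
C --b--> E
E --b--> F
F --b--> A
A --a--> C
C --b--> E
E --a--> A
A --a--> C
C --b--> E
E --a--> A
A --a--> C
C --b--> E
E --b--> F
End in state F, which is not an accepting state.

rejected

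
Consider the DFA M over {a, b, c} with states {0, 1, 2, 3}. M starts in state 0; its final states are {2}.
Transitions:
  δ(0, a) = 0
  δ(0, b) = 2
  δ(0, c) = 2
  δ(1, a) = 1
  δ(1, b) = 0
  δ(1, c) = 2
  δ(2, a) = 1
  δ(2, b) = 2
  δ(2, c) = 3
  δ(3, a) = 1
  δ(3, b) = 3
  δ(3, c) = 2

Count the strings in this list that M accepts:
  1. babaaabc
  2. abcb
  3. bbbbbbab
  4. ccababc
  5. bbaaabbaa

babaaabc: rejected
abcb: rejected
bbbbbbab: rejected
ccababc: rejected
bbaaabbaa: rejected

0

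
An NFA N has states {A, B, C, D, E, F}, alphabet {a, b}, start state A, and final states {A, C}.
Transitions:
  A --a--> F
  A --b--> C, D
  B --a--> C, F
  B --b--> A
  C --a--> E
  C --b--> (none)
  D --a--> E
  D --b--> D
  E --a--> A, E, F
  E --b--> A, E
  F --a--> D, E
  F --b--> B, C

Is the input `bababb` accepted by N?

accepted

Start: {A}
read b: {C, D}
read a: {E}
read b: {A, E}
read a: {A, E, F}
read b: {A, B, C, D, E}
read b: {A, C, D, E}
Reachable ∩ accepting = {A, C} — nonempty.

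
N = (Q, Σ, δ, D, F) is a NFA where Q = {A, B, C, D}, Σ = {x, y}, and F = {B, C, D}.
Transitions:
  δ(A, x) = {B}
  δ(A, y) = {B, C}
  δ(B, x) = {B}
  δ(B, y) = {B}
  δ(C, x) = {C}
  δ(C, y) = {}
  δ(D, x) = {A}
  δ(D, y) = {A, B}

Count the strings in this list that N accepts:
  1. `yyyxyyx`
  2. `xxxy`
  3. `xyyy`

`yyyxyyx`: accepted
`xxxy`: accepted
`xyyy`: accepted

3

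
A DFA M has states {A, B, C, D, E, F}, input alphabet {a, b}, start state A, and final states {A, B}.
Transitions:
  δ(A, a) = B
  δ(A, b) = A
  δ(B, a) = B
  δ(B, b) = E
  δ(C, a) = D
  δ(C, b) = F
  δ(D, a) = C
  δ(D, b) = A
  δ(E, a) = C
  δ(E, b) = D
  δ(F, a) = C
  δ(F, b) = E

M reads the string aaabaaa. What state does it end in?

C

A --a--> B
B --a--> B
B --a--> B
B --b--> E
E --a--> C
C --a--> D
D --a--> C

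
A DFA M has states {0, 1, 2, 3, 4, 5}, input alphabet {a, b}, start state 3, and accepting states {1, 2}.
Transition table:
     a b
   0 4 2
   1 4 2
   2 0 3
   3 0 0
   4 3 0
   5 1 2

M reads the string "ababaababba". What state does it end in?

0

3 --a--> 0
0 --b--> 2
2 --a--> 0
0 --b--> 2
2 --a--> 0
0 --a--> 4
4 --b--> 0
0 --a--> 4
4 --b--> 0
0 --b--> 2
2 --a--> 0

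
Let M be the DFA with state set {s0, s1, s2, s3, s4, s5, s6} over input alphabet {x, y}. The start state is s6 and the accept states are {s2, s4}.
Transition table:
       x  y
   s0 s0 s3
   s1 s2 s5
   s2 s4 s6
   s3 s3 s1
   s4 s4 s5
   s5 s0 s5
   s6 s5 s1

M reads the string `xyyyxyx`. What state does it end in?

s6 --x--> s5
s5 --y--> s5
s5 --y--> s5
s5 --y--> s5
s5 --x--> s0
s0 --y--> s3
s3 --x--> s3

s3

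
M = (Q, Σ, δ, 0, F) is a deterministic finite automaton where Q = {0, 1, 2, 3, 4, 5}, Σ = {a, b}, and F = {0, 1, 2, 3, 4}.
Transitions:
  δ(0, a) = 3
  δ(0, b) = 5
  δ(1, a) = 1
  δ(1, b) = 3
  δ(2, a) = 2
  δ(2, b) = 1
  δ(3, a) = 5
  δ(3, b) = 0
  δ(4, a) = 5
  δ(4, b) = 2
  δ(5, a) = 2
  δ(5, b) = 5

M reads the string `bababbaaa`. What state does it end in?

2

0 --b--> 5
5 --a--> 2
2 --b--> 1
1 --a--> 1
1 --b--> 3
3 --b--> 0
0 --a--> 3
3 --a--> 5
5 --a--> 2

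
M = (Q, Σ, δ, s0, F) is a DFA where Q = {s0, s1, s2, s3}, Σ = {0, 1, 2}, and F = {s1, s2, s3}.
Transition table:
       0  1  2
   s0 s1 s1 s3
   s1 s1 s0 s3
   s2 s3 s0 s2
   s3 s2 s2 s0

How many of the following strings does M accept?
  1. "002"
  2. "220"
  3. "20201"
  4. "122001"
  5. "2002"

3

"002": accepted
"220": accepted
"20201": accepted
"122001": rejected
"2002": rejected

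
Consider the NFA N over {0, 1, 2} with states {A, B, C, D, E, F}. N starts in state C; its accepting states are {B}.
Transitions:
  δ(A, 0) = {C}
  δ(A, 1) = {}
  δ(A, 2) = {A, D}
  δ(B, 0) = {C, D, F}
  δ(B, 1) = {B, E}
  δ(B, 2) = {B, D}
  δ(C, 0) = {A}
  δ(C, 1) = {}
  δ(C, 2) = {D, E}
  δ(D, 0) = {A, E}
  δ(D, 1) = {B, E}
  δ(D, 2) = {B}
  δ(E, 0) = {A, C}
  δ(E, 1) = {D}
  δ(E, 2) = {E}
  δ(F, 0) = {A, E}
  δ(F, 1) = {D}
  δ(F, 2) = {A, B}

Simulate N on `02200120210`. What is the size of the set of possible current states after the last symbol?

5

Start: {C}
read 0: {A}
read 2: {A, D}
read 2: {A, B, D}
read 0: {A, C, D, E, F}
read 0: {A, C, E}
read 1: {D}
read 2: {B}
read 0: {C, D, F}
read 2: {A, B, D, E}
read 1: {B, D, E}
read 0: {A, C, D, E, F}
Final reachable set {A, C, D, E, F} has 5 states.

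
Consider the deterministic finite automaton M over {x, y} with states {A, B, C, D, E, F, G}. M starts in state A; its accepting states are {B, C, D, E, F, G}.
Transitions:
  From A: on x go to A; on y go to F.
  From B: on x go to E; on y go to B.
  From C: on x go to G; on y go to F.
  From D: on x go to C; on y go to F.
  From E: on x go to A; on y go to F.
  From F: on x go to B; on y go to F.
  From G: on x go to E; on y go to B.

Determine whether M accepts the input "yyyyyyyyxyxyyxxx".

rejected

A --y--> F
F --y--> F
F --y--> F
F --y--> F
F --y--> F
F --y--> F
F --y--> F
F --y--> F
F --x--> B
B --y--> B
B --x--> E
E --y--> F
F --y--> F
F --x--> B
B --x--> E
E --x--> A
End in state A, which is not an accepting state.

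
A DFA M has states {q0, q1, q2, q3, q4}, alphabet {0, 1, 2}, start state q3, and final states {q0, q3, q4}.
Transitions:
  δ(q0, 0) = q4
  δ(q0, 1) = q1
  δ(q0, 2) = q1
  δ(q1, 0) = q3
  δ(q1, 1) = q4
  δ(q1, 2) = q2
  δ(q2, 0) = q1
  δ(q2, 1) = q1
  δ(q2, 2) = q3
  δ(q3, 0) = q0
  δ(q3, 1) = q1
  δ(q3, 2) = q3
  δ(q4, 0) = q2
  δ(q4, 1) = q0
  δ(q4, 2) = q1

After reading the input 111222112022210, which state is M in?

q3 --1--> q1
q1 --1--> q4
q4 --1--> q0
q0 --2--> q1
q1 --2--> q2
q2 --2--> q3
q3 --1--> q1
q1 --1--> q4
q4 --2--> q1
q1 --0--> q3
q3 --2--> q3
q3 --2--> q3
q3 --2--> q3
q3 --1--> q1
q1 --0--> q3

q3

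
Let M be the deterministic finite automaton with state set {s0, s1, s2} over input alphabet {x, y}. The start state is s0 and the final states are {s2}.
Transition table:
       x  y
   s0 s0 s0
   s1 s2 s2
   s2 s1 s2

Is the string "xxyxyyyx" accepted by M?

s0 --x--> s0
s0 --x--> s0
s0 --y--> s0
s0 --x--> s0
s0 --y--> s0
s0 --y--> s0
s0 --y--> s0
s0 --x--> s0
End in state s0, which is not an accepting state.

rejected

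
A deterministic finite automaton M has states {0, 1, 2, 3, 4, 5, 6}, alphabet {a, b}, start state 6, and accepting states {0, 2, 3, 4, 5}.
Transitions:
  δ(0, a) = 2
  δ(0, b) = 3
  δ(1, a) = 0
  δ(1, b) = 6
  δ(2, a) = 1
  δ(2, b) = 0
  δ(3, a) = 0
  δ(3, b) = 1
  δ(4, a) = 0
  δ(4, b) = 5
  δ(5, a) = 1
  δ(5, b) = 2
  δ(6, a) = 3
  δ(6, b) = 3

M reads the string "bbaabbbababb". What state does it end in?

1

6 --b--> 3
3 --b--> 1
1 --a--> 0
0 --a--> 2
2 --b--> 0
0 --b--> 3
3 --b--> 1
1 --a--> 0
0 --b--> 3
3 --a--> 0
0 --b--> 3
3 --b--> 1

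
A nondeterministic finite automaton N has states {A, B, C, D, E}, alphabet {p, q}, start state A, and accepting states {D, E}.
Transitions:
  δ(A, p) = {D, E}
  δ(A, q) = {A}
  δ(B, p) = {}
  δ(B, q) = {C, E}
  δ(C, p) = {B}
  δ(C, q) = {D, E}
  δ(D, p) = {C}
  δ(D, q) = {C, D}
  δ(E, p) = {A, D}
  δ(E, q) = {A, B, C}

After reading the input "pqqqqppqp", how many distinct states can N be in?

5

Start: {A}
read p: {D, E}
read q: {A, B, C, D}
read q: {A, C, D, E}
read q: {A, B, C, D, E}
read q: {A, B, C, D, E}
read p: {A, B, C, D, E}
read p: {A, B, C, D, E}
read q: {A, B, C, D, E}
read p: {A, B, C, D, E}
Final reachable set {A, B, C, D, E} has 5 states.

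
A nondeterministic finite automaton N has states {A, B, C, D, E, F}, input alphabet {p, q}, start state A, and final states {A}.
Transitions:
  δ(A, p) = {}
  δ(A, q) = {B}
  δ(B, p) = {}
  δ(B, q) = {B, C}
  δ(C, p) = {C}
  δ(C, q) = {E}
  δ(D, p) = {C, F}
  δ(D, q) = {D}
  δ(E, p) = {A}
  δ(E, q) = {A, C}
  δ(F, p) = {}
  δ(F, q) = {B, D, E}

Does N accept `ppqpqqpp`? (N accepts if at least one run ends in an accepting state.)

Start: {A}
read p: {}
The reachable set is empty and stays empty for the remaining 7 symbols.
Reachable ∩ accepting = {} — empty.

rejected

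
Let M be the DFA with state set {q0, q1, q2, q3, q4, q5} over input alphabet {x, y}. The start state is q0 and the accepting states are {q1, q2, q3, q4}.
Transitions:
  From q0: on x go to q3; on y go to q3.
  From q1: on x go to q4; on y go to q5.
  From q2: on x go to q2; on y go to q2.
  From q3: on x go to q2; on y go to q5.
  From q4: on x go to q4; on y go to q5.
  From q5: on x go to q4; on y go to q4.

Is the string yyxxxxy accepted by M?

rejected

q0 --y--> q3
q3 --y--> q5
q5 --x--> q4
q4 --x--> q4
q4 --x--> q4
q4 --x--> q4
q4 --y--> q5
End in state q5, which is not an accepting state.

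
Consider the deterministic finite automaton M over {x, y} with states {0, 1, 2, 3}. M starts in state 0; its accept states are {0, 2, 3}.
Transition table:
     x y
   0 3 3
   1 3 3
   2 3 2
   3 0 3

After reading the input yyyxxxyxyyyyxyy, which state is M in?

3

0 --y--> 3
3 --y--> 3
3 --y--> 3
3 --x--> 0
0 --x--> 3
3 --x--> 0
0 --y--> 3
3 --x--> 0
0 --y--> 3
3 --y--> 3
3 --y--> 3
3 --y--> 3
3 --x--> 0
0 --y--> 3
3 --y--> 3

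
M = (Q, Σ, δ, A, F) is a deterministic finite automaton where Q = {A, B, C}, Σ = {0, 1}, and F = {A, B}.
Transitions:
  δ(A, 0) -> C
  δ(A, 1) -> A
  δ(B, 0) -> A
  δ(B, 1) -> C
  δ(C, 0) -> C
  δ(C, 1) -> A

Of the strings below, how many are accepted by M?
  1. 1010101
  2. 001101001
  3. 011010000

2

1010101: accepted
001101001: accepted
011010000: rejected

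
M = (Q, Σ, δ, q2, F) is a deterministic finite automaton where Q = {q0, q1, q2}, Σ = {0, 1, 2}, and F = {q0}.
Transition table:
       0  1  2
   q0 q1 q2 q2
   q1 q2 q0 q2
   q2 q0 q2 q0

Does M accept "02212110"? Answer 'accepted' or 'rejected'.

q2 --0--> q0
q0 --2--> q2
q2 --2--> q0
q0 --1--> q2
q2 --2--> q0
q0 --1--> q2
q2 --1--> q2
q2 --0--> q0
End in state q0, which is an accepting state.

accepted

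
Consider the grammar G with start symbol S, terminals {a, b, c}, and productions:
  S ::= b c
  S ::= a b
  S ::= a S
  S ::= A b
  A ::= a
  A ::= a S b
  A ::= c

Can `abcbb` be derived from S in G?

S ⇒ Ab ⇒ aSbb ⇒ abcbb

yes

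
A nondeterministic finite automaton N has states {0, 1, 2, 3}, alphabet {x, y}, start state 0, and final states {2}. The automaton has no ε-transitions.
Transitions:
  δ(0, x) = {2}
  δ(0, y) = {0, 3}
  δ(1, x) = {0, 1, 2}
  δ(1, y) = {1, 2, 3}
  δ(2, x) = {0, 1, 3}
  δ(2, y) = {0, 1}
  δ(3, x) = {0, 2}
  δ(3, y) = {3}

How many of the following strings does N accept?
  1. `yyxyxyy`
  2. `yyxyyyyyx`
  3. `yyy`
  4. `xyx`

`yyxyxyy`: accepted
`yyxyyyyyx`: accepted
`yyy`: rejected
`xyx`: accepted

3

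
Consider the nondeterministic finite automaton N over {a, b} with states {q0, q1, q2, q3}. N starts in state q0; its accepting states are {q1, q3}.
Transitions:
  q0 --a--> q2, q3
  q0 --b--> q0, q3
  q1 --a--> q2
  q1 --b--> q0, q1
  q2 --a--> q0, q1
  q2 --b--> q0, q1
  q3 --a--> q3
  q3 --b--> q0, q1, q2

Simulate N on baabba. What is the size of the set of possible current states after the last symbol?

4

Start: {q0}
read b: {q0, q3}
read a: {q2, q3}
read a: {q0, q1, q3}
read b: {q0, q1, q2, q3}
read b: {q0, q1, q2, q3}
read a: {q0, q1, q2, q3}
Final reachable set {q0, q1, q2, q3} has 4 states.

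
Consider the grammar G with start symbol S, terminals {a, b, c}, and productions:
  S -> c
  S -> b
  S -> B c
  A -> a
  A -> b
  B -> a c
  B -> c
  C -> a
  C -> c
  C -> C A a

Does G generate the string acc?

S ⇒ Bc ⇒ acc

yes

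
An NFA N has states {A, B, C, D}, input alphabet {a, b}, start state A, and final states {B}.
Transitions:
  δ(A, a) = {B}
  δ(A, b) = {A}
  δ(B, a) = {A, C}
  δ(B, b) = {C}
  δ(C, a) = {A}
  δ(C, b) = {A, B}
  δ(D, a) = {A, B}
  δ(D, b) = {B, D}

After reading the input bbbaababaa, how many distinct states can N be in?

3

Start: {A}
read b: {A}
read b: {A}
read b: {A}
read a: {B}
read a: {A, C}
read b: {A, B}
read a: {A, B, C}
read b: {A, B, C}
read a: {A, B, C}
read a: {A, B, C}
Final reachable set {A, B, C} has 3 states.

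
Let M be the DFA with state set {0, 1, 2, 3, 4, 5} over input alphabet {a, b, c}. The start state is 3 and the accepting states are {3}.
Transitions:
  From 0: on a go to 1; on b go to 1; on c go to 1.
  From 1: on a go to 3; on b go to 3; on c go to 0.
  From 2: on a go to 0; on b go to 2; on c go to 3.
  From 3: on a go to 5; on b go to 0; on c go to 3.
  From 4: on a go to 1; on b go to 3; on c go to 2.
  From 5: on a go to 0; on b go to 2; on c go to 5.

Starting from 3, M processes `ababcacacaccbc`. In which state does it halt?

3 --a--> 5
5 --b--> 2
2 --a--> 0
0 --b--> 1
1 --c--> 0
0 --a--> 1
1 --c--> 0
0 --a--> 1
1 --c--> 0
0 --a--> 1
1 --c--> 0
0 --c--> 1
1 --b--> 3
3 --c--> 3

3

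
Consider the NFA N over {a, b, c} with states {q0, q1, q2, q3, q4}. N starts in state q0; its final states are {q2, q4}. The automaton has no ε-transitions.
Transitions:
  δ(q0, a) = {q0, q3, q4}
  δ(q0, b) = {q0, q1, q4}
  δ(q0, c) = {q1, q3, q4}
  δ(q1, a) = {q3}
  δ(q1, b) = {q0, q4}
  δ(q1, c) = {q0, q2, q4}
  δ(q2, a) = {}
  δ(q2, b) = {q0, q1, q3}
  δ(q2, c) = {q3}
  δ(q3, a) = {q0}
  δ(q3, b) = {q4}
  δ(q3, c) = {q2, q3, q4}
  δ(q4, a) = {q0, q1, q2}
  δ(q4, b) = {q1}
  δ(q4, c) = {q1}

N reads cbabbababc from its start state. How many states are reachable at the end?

Start: {q0}
read c: {q1, q3, q4}
read b: {q0, q1, q4}
read a: {q0, q1, q2, q3, q4}
read b: {q0, q1, q3, q4}
read b: {q0, q1, q4}
read a: {q0, q1, q2, q3, q4}
read b: {q0, q1, q3, q4}
read a: {q0, q1, q2, q3, q4}
read b: {q0, q1, q3, q4}
read c: {q0, q1, q2, q3, q4}
Final reachable set {q0, q1, q2, q3, q4} has 5 states.

5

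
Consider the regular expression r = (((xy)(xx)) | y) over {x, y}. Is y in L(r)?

yes

The right alternative y matches y.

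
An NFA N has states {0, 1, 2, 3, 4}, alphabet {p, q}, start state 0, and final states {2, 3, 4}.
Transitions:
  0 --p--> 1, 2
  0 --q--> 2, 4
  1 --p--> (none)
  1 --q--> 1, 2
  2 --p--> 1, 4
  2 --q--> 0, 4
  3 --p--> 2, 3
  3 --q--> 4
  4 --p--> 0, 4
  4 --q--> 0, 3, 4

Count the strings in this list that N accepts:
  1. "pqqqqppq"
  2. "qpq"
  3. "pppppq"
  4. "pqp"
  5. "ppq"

5

"pqqqqppq": accepted
"qpq": accepted
"pppppq": accepted
"pqp": accepted
"ppq": accepted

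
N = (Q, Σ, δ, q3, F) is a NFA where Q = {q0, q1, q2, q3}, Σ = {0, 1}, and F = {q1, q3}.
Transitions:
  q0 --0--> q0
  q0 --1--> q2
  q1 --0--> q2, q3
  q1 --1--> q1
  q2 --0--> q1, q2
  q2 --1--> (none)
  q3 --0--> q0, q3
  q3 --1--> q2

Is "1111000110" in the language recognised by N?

Start: {q3}
read 1: {q2}
read 1: {}
The reachable set is empty and stays empty for the remaining 8 symbols.
Reachable ∩ accepting = {} — empty.

rejected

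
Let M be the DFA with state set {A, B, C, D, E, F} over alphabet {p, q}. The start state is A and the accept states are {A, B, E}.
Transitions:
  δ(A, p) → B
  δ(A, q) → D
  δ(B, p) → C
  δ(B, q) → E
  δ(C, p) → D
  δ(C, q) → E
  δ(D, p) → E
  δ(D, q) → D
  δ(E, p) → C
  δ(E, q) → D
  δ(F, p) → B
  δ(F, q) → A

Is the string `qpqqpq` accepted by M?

rejected

A --q--> D
D --p--> E
E --q--> D
D --q--> D
D --p--> E
E --q--> D
End in state D, which is not an accepting state.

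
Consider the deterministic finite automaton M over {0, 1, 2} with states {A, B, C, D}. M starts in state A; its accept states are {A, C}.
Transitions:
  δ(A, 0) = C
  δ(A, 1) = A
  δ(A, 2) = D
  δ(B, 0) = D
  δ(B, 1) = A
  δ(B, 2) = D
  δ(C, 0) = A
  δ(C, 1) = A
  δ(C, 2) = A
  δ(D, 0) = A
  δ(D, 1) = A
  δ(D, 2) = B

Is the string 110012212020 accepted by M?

A --1--> A
A --1--> A
A --0--> C
C --0--> A
A --1--> A
A --2--> D
D --2--> B
B --1--> A
A --2--> D
D --0--> A
A --2--> D
D --0--> A
End in state A, which is an accepting state.

accepted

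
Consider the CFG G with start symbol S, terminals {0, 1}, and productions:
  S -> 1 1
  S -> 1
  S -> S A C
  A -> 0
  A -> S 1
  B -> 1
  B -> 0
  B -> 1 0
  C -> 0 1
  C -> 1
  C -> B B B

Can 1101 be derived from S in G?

yes

S ⇒ SAC ⇒ 11AC ⇒ 110C ⇒ 1101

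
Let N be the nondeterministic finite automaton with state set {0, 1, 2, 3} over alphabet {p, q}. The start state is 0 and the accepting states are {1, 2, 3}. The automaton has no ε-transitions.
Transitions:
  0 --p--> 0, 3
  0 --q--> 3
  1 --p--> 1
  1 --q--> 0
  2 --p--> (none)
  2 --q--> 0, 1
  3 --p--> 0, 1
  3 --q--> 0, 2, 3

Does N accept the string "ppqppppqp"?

accepted

Start: {0}
read p: {0, 3}
read p: {0, 1, 3}
read q: {0, 2, 3}
read p: {0, 1, 3}
read p: {0, 1, 3}
read p: {0, 1, 3}
read p: {0, 1, 3}
read q: {0, 2, 3}
read p: {0, 1, 3}
Reachable ∩ accepting = {1, 3} — nonempty.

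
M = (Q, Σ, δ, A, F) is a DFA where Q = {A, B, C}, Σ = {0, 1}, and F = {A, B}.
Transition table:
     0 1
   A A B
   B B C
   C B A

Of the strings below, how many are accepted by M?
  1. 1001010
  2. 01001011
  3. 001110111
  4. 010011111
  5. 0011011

5

1001010: accepted
01001011: accepted
001110111: accepted
010011111: accepted
0011011: accepted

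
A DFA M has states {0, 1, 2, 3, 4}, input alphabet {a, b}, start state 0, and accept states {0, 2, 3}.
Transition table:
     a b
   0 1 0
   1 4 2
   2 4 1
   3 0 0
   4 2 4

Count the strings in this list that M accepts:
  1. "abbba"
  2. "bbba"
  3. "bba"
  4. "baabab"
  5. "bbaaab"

0

"abbba": rejected
"bbba": rejected
"bba": rejected
"baabab": rejected
"bbaaab": rejected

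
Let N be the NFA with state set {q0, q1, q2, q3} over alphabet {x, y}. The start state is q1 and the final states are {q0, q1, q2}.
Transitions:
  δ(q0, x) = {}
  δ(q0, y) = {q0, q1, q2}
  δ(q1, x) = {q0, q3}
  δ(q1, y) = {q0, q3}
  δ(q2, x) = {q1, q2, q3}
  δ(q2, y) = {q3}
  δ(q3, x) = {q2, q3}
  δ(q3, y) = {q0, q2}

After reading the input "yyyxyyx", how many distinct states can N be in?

4

Start: {q1}
read y: {q0, q3}
read y: {q0, q1, q2}
read y: {q0, q1, q2, q3}
read x: {q0, q1, q2, q3}
read y: {q0, q1, q2, q3}
read y: {q0, q1, q2, q3}
read x: {q0, q1, q2, q3}
Final reachable set {q0, q1, q2, q3} has 4 states.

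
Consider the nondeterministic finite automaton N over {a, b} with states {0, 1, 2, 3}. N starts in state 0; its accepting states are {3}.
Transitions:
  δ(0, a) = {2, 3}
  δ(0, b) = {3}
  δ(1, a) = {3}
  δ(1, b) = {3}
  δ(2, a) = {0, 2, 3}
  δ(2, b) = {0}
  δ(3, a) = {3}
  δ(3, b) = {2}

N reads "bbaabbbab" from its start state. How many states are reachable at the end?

Start: {0}
read b: {3}
read b: {2}
read a: {0, 2, 3}
read a: {0, 2, 3}
read b: {0, 2, 3}
read b: {0, 2, 3}
read b: {0, 2, 3}
read a: {0, 2, 3}
read b: {0, 2, 3}
Final reachable set {0, 2, 3} has 3 states.

3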